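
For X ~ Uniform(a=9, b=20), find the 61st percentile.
15.7100

We have X ~ Uniform(a=9, b=20).

We want to find x such that P(X ≤ x) = 0.61.

This is the 61st percentile, which means 61% of values fall below this point.

Using the inverse CDF (quantile function):
x = F⁻¹(0.61) = 15.7100

Verification: P(X ≤ 15.7100) = 0.61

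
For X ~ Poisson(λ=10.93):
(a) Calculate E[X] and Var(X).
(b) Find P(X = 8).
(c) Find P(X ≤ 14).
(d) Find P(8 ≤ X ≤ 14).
(a) E[X] = 10.9300, Var(X) = 10.9300
(b) P(X = 8) = 0.090490
(c) P(X ≤ 14) = 0.859088
(d) P(8 ≤ X ≤ 14) = 0.711318

We have X ~ Poisson(λ=10.93).

(a) Moments:
E[X] = 10.9300
Var(X) = 10.9300
σ = √Var(X) = 3.3061

(b) Point probability using PMF:
P(X = 8) = 0.090490

(c) Cumulative probability using CDF:
P(X ≤ 14) = F(14) = 0.859088

(d) Range probability:
P(8 ≤ X ≤ 14) = P(X ≤ 14) - P(X ≤ 7)
                   = F(14) - F(7)
                   = 0.859088 - 0.147770
                   = 0.711318

This means approximately 71.1% of outcomes fall in the interval [8, 14].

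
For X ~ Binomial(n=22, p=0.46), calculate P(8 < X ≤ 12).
0.600026

We have X ~ Binomial(n=22, p=0.46).

To find P(8 < X ≤ 12), we use:
P(8 < X ≤ 12) = P(X ≤ 12) - P(X ≤ 8)
                 = F(12) - F(8)
                 = 0.845638 - 0.245612
                 = 0.600026

So there's approximately a 60.0% chance that X falls in this range.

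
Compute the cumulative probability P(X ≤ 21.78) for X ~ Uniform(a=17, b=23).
0.796667

We have X ~ Uniform(a=17, b=23).

The CDF gives us P(X ≤ k).

Using the CDF:
P(X ≤ 21.78) = 0.796667

This means there's approximately a 79.7% chance that X is at most 21.78.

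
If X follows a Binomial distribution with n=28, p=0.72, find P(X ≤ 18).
0.237623

We have X ~ Binomial(n=28, p=0.72).

The CDF gives us P(X ≤ k).

Using the CDF:
P(X ≤ 18) = 0.237623

This means there's approximately a 23.8% chance that X is at most 18.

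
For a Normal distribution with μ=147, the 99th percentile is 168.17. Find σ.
σ = 9.1001

For X ~ Normal(μ, σ), the p-th percentile satisfies x = μ + z_p × σ,
where z_p = Φ⁻¹(p) is the standard normal quantile.

Step 1: z_{0.99} = Φ⁻¹(0.99) = 2.3263

Step 2: Solve for σ:
168.17 = 147 + 2.3263 × σ
σ = (168.17 - 147) / 2.3263
σ = 21.17 / 2.3263
σ = 9.1001

Verification: μ + z × σ = 147 + 2.3263 × 9.1001 = 168.17 ✓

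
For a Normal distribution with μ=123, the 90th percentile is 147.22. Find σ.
σ = 18.8990

For X ~ Normal(μ, σ), the p-th percentile satisfies x = μ + z_p × σ,
where z_p = Φ⁻¹(p) is the standard normal quantile.

Step 1: z_{0.9} = Φ⁻¹(0.9) = 1.2816

Step 2: Solve for σ:
147.22 = 123 + 1.2816 × σ
σ = (147.22 - 123) / 1.2816
σ = 24.22 / 1.2816
σ = 18.8990

Verification: μ + z × σ = 123 + 1.2816 × 18.8990 = 147.22 ✓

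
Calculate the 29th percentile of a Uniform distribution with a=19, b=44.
26.2500

We have X ~ Uniform(a=19, b=44).

We want to find x such that P(X ≤ x) = 0.29.

This is the 29th percentile, which means 29% of values fall below this point.

Using the inverse CDF (quantile function):
x = F⁻¹(0.29) = 26.2500

Verification: P(X ≤ 26.2500) = 0.29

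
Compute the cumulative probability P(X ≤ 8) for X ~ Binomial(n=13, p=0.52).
0.832615

We have X ~ Binomial(n=13, p=0.52).

The CDF gives us P(X ≤ k).

Using the CDF:
P(X ≤ 8) = 0.832615

This means there's approximately a 83.3% chance that X is at most 8.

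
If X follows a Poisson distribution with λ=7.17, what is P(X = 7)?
0.148700

We have X ~ Poisson(λ=7.17).

For a Poisson distribution, the PMF gives us the probability of each outcome.

Using the PMF formula:
P(X = 7) = 0.148700

Rounded to 4 decimal places: 0.1487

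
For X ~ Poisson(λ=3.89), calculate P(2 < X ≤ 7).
0.700479

We have X ~ Poisson(λ=3.89).

To find P(2 < X ≤ 7), we use:
P(2 < X ≤ 7) = P(X ≤ 7) - P(X ≤ 2)
                 = F(7) - F(2)
                 = 0.955147 - 0.254668
                 = 0.700479

So there's approximately a 70.0% chance that X falls in this range.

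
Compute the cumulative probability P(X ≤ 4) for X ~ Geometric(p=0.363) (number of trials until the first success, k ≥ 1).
0.835352

We have X ~ Geometric(p=0.363) (number of trials until the first success, k ≥ 1).

The CDF gives us P(X ≤ k).

Using the CDF:
P(X ≤ 4) = 0.835352

This means there's approximately a 83.5% chance that X is at most 4.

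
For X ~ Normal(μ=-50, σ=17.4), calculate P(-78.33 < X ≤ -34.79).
0.757233

We have X ~ Normal(μ=-50, σ=17.4).

To find P(-78.33 < X ≤ -34.79), we use:
P(-78.33 < X ≤ -34.79) = P(X ≤ -34.79) - P(X ≤ -78.33)
                 = F(-34.79) - F(-78.33)
                 = 0.808978 - 0.051745
                 = 0.757233

So there's approximately a 75.7% chance that X falls in this range.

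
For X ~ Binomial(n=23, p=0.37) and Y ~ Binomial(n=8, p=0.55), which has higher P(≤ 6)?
Y has higher probability (P(Y ≤ 6) = 0.9368 > P(X ≤ 6) = 0.1942)

Compute P(≤ 6) for each distribution:

X ~ Binomial(n=23, p=0.37):
P(X ≤ 6) = 0.1942

Y ~ Binomial(n=8, p=0.55):
P(Y ≤ 6) = 0.9368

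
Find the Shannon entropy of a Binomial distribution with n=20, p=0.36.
2.1810 nats

We have X ~ Binomial(n=20, p=0.36).

The Shannon entropy measures the uncertainty or information content of the distribution.

For a Binomial distribution with n=20, p=0.36:
H(X) = 2.1810 nats

(In bits, this would be 3.1465 bits.)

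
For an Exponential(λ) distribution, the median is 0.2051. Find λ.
λ = 3.3796

For X ~ Exponential(λ), the CDF is F(x) = 1 - e^(-λx).
The median m satisfies F(m) = 0.5:
1 - e^(-λm) = 0.5
e^(-λm) = 0.5
λm = ln(2)
m = ln(2) / λ

Given m = 0.2051:
λ = ln(2) / 0.2051 = 0.693147 / 0.2051 = 3.3796

Verification: ln(2) / 3.3796 = 0.2051 ✓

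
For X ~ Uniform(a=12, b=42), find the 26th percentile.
19.8000

We have X ~ Uniform(a=12, b=42).

We want to find x such that P(X ≤ x) = 0.26.

This is the 26th percentile, which means 26% of values fall below this point.

Using the inverse CDF (quantile function):
x = F⁻¹(0.26) = 19.8000

Verification: P(X ≤ 19.8000) = 0.26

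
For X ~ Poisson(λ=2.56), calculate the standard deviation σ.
1.6000

We have X ~ Poisson(λ=2.56).

For a Poisson distribution with λ=2.56:
σ = √Var(X) = 1.6000

The standard deviation is the square root of the variance.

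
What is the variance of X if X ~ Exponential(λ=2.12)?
0.2225

We have X ~ Exponential(λ=2.12).

For an Exponential distribution with λ=2.12:
Var(X) = 0.2225

The variance measures the spread of the distribution around the mean.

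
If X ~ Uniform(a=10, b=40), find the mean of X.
25.0000

We have X ~ Uniform(a=10, b=40).

For a Uniform distribution with a=10, b=40:
E[X] = 25.0000

This is the expected (average) value of X.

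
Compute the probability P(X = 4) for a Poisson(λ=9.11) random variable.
0.031728

We have X ~ Poisson(λ=9.11).

For a Poisson distribution, the PMF gives us the probability of each outcome.

Using the PMF formula:
P(X = 4) = 0.031728

Rounded to 4 decimal places: 0.0317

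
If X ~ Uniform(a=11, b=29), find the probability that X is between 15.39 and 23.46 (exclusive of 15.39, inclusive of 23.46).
0.448333

We have X ~ Uniform(a=11, b=29).

To find P(15.39 < X ≤ 23.46), we use:
P(15.39 < X ≤ 23.46) = P(X ≤ 23.46) - P(X ≤ 15.39)
                 = F(23.46) - F(15.39)
                 = 0.692222 - 0.243889
                 = 0.448333

So there's approximately a 44.8% chance that X falls in this range.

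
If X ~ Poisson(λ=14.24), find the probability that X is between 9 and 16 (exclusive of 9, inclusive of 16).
0.636285

We have X ~ Poisson(λ=14.24).

To find P(9 < X ≤ 16), we use:
P(9 < X ≤ 16) = P(X ≤ 16) - P(X ≤ 9)
                 = F(16) - F(9)
                 = 0.734800 - 0.098515
                 = 0.636285

So there's approximately a 63.6% chance that X falls in this range.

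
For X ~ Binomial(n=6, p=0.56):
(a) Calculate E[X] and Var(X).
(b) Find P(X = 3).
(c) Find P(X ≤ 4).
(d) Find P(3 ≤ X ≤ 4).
(a) E[X] = 3.3600, Var(X) = 1.4784
(b) P(X = 3) = 0.299193
(c) P(X ≤ 4) = 0.823766
(d) P(3 ≤ X ≤ 4) = 0.584787

We have X ~ Binomial(n=6, p=0.56).

(a) Moments:
E[X] = 3.3600
Var(X) = 1.4784
σ = √Var(X) = 1.2159

(b) Point probability using PMF:
P(X = 3) = 0.299193

(c) Cumulative probability using CDF:
P(X ≤ 4) = F(4) = 0.823766

(d) Range probability:
P(3 ≤ X ≤ 4) = P(X ≤ 4) - P(X ≤ 2)
                   = F(4) - F(2)
                   = 0.823766 - 0.238979
                   = 0.584787

This means approximately 58.5% of outcomes fall in the interval [3, 4].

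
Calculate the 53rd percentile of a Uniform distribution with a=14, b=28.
21.4200

We have X ~ Uniform(a=14, b=28).

We want to find x such that P(X ≤ x) = 0.53.

This is the 53rd percentile, which means 53% of values fall below this point.

Using the inverse CDF (quantile function):
x = F⁻¹(0.53) = 21.4200

Verification: P(X ≤ 21.4200) = 0.53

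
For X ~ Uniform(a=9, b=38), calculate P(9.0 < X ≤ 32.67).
0.816207

We have X ~ Uniform(a=9, b=38).

To find P(9.0 < X ≤ 32.67), we use:
P(9.0 < X ≤ 32.67) = P(X ≤ 32.67) - P(X ≤ 9.0)
                 = F(32.67) - F(9.0)
                 = 0.816207 - 0.000000
                 = 0.816207

So there's approximately a 81.6% chance that X falls in this range.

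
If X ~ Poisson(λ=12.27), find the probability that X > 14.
0.252936

We have X ~ Poisson(λ=12.27).

P(X > 14) = 1 - P(X ≤ 14)
                = 1 - F(14)
                = 1 - 0.747064
                = 0.252936

So there's approximately a 25.3% chance that X exceeds 14.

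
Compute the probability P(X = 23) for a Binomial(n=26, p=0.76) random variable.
0.065211

We have X ~ Binomial(n=26, p=0.76).

For a Binomial distribution, the PMF gives us the probability of each outcome.

Using the PMF formula:
P(X = 23) = 0.065211

Rounded to 4 decimal places: 0.0652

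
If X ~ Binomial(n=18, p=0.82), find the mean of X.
14.7600

We have X ~ Binomial(n=18, p=0.82).

For a Binomial distribution with n=18, p=0.82:
E[X] = 14.7600

This is the expected (average) value of X.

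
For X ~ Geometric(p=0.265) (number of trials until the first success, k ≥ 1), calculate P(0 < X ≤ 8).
0.914828

We have X ~ Geometric(p=0.265) (number of trials until the first success, k ≥ 1).

To find P(0 < X ≤ 8), we use:
P(0 < X ≤ 8) = P(X ≤ 8) - P(X ≤ 0)
                 = F(8) - F(0)
                 = 0.914828 - 0.000000
                 = 0.914828

So there's approximately a 91.5% chance that X falls in this range.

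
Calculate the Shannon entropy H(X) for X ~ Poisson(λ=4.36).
2.1324 nats

We have X ~ Poisson(λ=4.36).

The Shannon entropy measures the uncertainty or information content of the distribution.

For a Poisson distribution with λ=4.36:
H(X) = 2.1324 nats

(In bits, this would be 3.0764 bits.)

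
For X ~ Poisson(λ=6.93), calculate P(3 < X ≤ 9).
0.752034

We have X ~ Poisson(λ=6.93).

To find P(3 < X ≤ 9), we use:
P(3 < X ≤ 9) = P(X ≤ 9) - P(X ≤ 3)
                 = F(9) - F(3)
                 = 0.837523 - 0.085488
                 = 0.752034

So there's approximately a 75.2% chance that X falls in this range.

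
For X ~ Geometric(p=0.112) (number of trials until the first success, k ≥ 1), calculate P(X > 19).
0.104676

We have X ~ Geometric(p=0.112) (number of trials until the first success, k ≥ 1).

P(X > 19) = 1 - P(X ≤ 19)
                = 1 - F(19)
                = 1 - 0.895324
                = 0.104676

So there's approximately a 10.5% chance that X exceeds 19.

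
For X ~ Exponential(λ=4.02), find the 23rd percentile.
0.0650

We have X ~ Exponential(λ=4.02).

We want to find x such that P(X ≤ x) = 0.23.

This is the 23rd percentile, which means 23% of values fall below this point.

Using the inverse CDF (quantile function):
x = F⁻¹(0.23) = 0.0650

Verification: P(X ≤ 0.0650) = 0.23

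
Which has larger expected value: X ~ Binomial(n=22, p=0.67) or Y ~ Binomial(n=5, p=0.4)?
X has larger mean (14.7400 > 2.0000)

Compute the expected value for each distribution:

X ~ Binomial(n=22, p=0.67):
E[X] = 14.7400

Y ~ Binomial(n=5, p=0.4):
E[Y] = 2.0000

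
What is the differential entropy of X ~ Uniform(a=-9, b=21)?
3.4012 nats

We have X ~ Uniform(a=-9, b=21).

The differential entropy measures the uncertainty or information content of the distribution.

For a Uniform distribution with a=-9, b=21:
h(X) = 3.4012 nats

(In bits, this would be 4.9069 bits.)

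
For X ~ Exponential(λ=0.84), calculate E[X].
1.1905

We have X ~ Exponential(λ=0.84).

For an Exponential distribution with λ=0.84:
E[X] = 1.1905

This is the expected (average) value of X.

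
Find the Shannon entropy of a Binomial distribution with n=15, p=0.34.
2.0222 nats

We have X ~ Binomial(n=15, p=0.34).

The Shannon entropy measures the uncertainty or information content of the distribution.

For a Binomial distribution with n=15, p=0.34:
H(X) = 2.0222 nats

(In bits, this would be 2.9175 bits.)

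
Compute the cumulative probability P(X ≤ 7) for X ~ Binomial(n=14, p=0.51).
0.575141

We have X ~ Binomial(n=14, p=0.51).

The CDF gives us P(X ≤ k).

Using the CDF:
P(X ≤ 7) = 0.575141

This means there's approximately a 57.5% chance that X is at most 7.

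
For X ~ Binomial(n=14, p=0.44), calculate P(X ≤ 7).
0.765622

We have X ~ Binomial(n=14, p=0.44).

The CDF gives us P(X ≤ k).

Using the CDF:
P(X ≤ 7) = 0.765622

This means there's approximately a 76.6% chance that X is at most 7.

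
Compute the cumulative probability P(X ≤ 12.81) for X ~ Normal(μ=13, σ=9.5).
0.492022

We have X ~ Normal(μ=13, σ=9.5).

The CDF gives us P(X ≤ k).

Using the CDF:
P(X ≤ 12.81) = 0.492022

This means there's approximately a 49.2% chance that X is at most 12.81.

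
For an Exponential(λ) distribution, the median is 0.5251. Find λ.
λ = 1.3200

For X ~ Exponential(λ), the CDF is F(x) = 1 - e^(-λx).
The median m satisfies F(m) = 0.5:
1 - e^(-λm) = 0.5
e^(-λm) = 0.5
λm = ln(2)
m = ln(2) / λ

Given m = 0.5251:
λ = ln(2) / 0.5251 = 0.693147 / 0.5251 = 1.3200

Verification: ln(2) / 1.3200 = 0.5251 ✓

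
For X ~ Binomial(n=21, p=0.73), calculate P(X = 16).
0.189901

We have X ~ Binomial(n=21, p=0.73).

For a Binomial distribution, the PMF gives us the probability of each outcome.

Using the PMF formula:
P(X = 16) = 0.189901

Rounded to 4 decimal places: 0.1899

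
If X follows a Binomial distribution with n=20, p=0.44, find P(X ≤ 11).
0.887677

We have X ~ Binomial(n=20, p=0.44).

The CDF gives us P(X ≤ k).

Using the CDF:
P(X ≤ 11) = 0.887677

This means there's approximately a 88.8% chance that X is at most 11.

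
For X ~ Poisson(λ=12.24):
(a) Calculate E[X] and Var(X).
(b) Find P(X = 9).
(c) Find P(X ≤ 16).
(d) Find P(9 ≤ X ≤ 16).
(a) E[X] = 12.2400, Var(X) = 12.2400
(b) P(X = 9) = 0.082131
(c) P(X ≤ 16) = 0.885158
(d) P(9 ≤ X ≤ 16) = 0.745235

We have X ~ Poisson(λ=12.24).

(a) Moments:
E[X] = 12.2400
Var(X) = 12.2400
σ = √Var(X) = 3.4986

(b) Point probability using PMF:
P(X = 9) = 0.082131

(c) Cumulative probability using CDF:
P(X ≤ 16) = F(16) = 0.885158

(d) Range probability:
P(9 ≤ X ≤ 16) = P(X ≤ 16) - P(X ≤ 8)
                   = F(16) - F(8)
                   = 0.885158 - 0.139923
                   = 0.745235

This means approximately 74.5% of outcomes fall in the interval [9, 16].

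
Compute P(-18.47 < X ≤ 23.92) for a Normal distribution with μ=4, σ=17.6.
0.770291

We have X ~ Normal(μ=4, σ=17.6).

To find P(-18.47 < X ≤ 23.92), we use:
P(-18.47 < X ≤ 23.92) = P(X ≤ 23.92) - P(X ≤ -18.47)
                 = F(23.92) - F(-18.47)
                 = 0.871145 - 0.100853
                 = 0.770291

So there's approximately a 77.0% chance that X falls in this range.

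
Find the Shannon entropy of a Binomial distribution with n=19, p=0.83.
1.8932 nats

We have X ~ Binomial(n=19, p=0.83).

The Shannon entropy measures the uncertainty or information content of the distribution.

For a Binomial distribution with n=19, p=0.83:
H(X) = 1.8932 nats

(In bits, this would be 2.7314 bits.)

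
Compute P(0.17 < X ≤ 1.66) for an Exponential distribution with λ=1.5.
0.692007

We have X ~ Exponential(λ=1.5).

To find P(0.17 < X ≤ 1.66), we use:
P(0.17 < X ≤ 1.66) = P(X ≤ 1.66) - P(X ≤ 0.17)
                 = F(1.66) - F(0.17)
                 = 0.917090 - 0.225084
                 = 0.692007

So there's approximately a 69.2% chance that X falls in this range.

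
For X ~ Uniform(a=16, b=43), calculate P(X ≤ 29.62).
0.504444

We have X ~ Uniform(a=16, b=43).

The CDF gives us P(X ≤ k).

Using the CDF:
P(X ≤ 29.62) = 0.504444

This means there's approximately a 50.4% chance that X is at most 29.62.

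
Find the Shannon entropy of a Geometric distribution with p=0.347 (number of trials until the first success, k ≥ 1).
1.8604 nats

We have X ~ Geometric(p=0.347) (number of trials until the first success, k ≥ 1).

The Shannon entropy measures the uncertainty or information content of the distribution.

For a Geometric distribution with p=0.347 (number of trials until the first success, k ≥ 1):
H(X) = 1.8604 nats

(In bits, this would be 2.6840 bits.)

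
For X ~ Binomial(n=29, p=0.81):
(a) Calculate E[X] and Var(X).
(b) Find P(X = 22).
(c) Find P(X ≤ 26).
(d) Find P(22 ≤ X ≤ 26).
(a) E[X] = 23.4900, Var(X) = 4.4631
(b) P(X = 22) = 0.135297
(c) P(X ≤ 26) = 0.933130
(d) P(22 ≤ X ≤ 26) = 0.762085

We have X ~ Binomial(n=29, p=0.81).

(a) Moments:
E[X] = 23.4900
Var(X) = 4.4631
σ = √Var(X) = 2.1126

(b) Point probability using PMF:
P(X = 22) = 0.135297

(c) Cumulative probability using CDF:
P(X ≤ 26) = F(26) = 0.933130

(d) Range probability:
P(22 ≤ X ≤ 26) = P(X ≤ 26) - P(X ≤ 21)
                   = F(26) - F(21)
                   = 0.933130 - 0.171046
                   = 0.762085

This means approximately 76.2% of outcomes fall in the interval [22, 26].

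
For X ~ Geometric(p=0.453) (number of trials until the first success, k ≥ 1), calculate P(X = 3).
0.135542

We have X ~ Geometric(p=0.453) (number of trials until the first success, k ≥ 1).

For a Geometric distribution, the PMF gives us the probability of each outcome.

Using the PMF formula:
P(X = 3) = 0.135542

Rounded to 4 decimal places: 0.1355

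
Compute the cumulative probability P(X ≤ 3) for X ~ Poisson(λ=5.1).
0.251268

We have X ~ Poisson(λ=5.1).

The CDF gives us P(X ≤ k).

Using the CDF:
P(X ≤ 3) = 0.251268

This means there's approximately a 25.1% chance that X is at most 3.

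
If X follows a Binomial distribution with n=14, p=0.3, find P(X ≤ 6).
0.906718

We have X ~ Binomial(n=14, p=0.3).

The CDF gives us P(X ≤ k).

Using the CDF:
P(X ≤ 6) = 0.906718

This means there's approximately a 90.7% chance that X is at most 6.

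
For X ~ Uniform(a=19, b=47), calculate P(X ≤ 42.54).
0.840714

We have X ~ Uniform(a=19, b=47).

The CDF gives us P(X ≤ k).

Using the CDF:
P(X ≤ 42.54) = 0.840714

This means there's approximately a 84.1% chance that X is at most 42.54.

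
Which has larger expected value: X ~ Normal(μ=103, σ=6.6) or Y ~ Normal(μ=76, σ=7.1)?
X has larger mean (103.0000 > 76.0000)

Compute the expected value for each distribution:

X ~ Normal(μ=103, σ=6.6):
E[X] = 103.0000

Y ~ Normal(μ=76, σ=7.1):
E[Y] = 76.0000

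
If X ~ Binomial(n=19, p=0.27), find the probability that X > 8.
0.045892

We have X ~ Binomial(n=19, p=0.27).

P(X > 8) = 1 - P(X ≤ 8)
                = 1 - F(8)
                = 1 - 0.954108
                = 0.045892

So there's approximately a 4.6% chance that X exceeds 8.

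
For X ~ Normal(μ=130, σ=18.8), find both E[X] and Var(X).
E[X] = 130.0000, Var(X) = 353.4400

We have X ~ Normal(μ=130, σ=18.8).

For a Normal distribution with μ=130, σ=18.8:

Expected value:
E[X] = 130.0000

Variance:
Var(X) = 353.4400

Standard deviation:
σ = √Var(X) = 18.8000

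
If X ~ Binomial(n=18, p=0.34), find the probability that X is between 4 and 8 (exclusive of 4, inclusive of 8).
0.667016

We have X ~ Binomial(n=18, p=0.34).

To find P(4 < X ≤ 8), we use:
P(4 < X ≤ 8) = P(X ≤ 8) - P(X ≤ 4)
                 = F(8) - F(4)
                 = 0.880426 - 0.213409
                 = 0.667016

So there's approximately a 66.7% chance that X falls in this range.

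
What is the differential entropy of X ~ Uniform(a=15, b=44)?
3.3673 nats

We have X ~ Uniform(a=15, b=44).

The differential entropy measures the uncertainty or information content of the distribution.

For a Uniform distribution with a=15, b=44:
h(X) = 3.3673 nats

(In bits, this would be 4.8580 bits.)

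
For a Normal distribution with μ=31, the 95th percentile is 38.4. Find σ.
σ = 4.4989

For X ~ Normal(μ, σ), the p-th percentile satisfies x = μ + z_p × σ,
where z_p = Φ⁻¹(p) is the standard normal quantile.

Step 1: z_{0.95} = Φ⁻¹(0.95) = 1.6449

Step 2: Solve for σ:
38.4 = 31 + 1.6449 × σ
σ = (38.4 - 31) / 1.6449
σ = 7.40 / 1.6449
σ = 4.4989

Verification: μ + z × σ = 31 + 1.6449 × 4.4989 = 38.40 ✓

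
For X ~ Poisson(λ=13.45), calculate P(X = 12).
0.105456

We have X ~ Poisson(λ=13.45).

For a Poisson distribution, the PMF gives us the probability of each outcome.

Using the PMF formula:
P(X = 12) = 0.105456

Rounded to 4 decimal places: 0.1055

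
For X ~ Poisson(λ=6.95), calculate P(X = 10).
0.069461

We have X ~ Poisson(λ=6.95).

For a Poisson distribution, the PMF gives us the probability of each outcome.

Using the PMF formula:
P(X = 10) = 0.069461

Rounded to 4 decimal places: 0.0695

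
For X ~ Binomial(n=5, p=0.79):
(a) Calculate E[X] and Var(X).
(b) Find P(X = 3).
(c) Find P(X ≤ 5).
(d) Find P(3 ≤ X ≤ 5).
(a) E[X] = 3.9500, Var(X) = 0.8295
(b) P(X = 3) = 0.217430
(c) P(X ≤ 5) = 1.000000
(d) P(3 ≤ X ≤ 5) = 0.934112

We have X ~ Binomial(n=5, p=0.79).

(a) Moments:
E[X] = 3.9500
Var(X) = 0.8295
σ = √Var(X) = 0.9108

(b) Point probability using PMF:
P(X = 3) = 0.217430

(c) Cumulative probability using CDF:
P(X ≤ 5) = F(5) = 1.000000

(d) Range probability:
P(3 ≤ X ≤ 5) = P(X ≤ 5) - P(X ≤ 2)
                   = F(5) - F(2)
                   = 1.000000 - 0.065888
                   = 0.934112

This means approximately 93.4% of outcomes fall in the interval [3, 5].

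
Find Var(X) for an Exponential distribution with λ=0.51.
3.8447

We have X ~ Exponential(λ=0.51).

For an Exponential distribution with λ=0.51:
Var(X) = 3.8447

The variance measures the spread of the distribution around the mean.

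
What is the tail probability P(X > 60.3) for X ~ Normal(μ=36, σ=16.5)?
0.070412

We have X ~ Normal(μ=36, σ=16.5).

P(X > 60.3) = 1 - P(X ≤ 60.3)
                = 1 - F(60.3)
                = 1 - 0.929588
                = 0.070412

So there's approximately a 7.0% chance that X exceeds 60.3.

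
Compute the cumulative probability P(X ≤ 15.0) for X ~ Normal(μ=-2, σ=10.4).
0.948935

We have X ~ Normal(μ=-2, σ=10.4).

The CDF gives us P(X ≤ k).

Using the CDF:
P(X ≤ 15.0) = 0.948935

This means there's approximately a 94.9% chance that X is at most 15.0.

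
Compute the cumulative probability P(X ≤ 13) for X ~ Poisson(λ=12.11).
0.669872

We have X ~ Poisson(λ=12.11).

The CDF gives us P(X ≤ k).

Using the CDF:
P(X ≤ 13) = 0.669872

This means there's approximately a 67.0% chance that X is at most 13.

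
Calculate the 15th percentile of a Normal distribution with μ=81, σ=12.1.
68.4592

We have X ~ Normal(μ=81, σ=12.1).

We want to find x such that P(X ≤ x) = 0.15.

This is the 15th percentile, which means 15% of values fall below this point.

Using the inverse CDF (quantile function):
x = F⁻¹(0.15) = 68.4592

Verification: P(X ≤ 68.4592) = 0.15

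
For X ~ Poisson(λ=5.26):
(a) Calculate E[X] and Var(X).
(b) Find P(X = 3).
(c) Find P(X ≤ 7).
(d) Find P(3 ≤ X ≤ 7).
(a) E[X] = 5.2600, Var(X) = 5.2600
(b) P(X = 3) = 0.126013
(c) P(X ≤ 7) = 0.838100
(d) P(3 ≤ X ≤ 7) = 0.733707

We have X ~ Poisson(λ=5.26).

(a) Moments:
E[X] = 5.2600
Var(X) = 5.2600
σ = √Var(X) = 2.2935

(b) Point probability using PMF:
P(X = 3) = 0.126013

(c) Cumulative probability using CDF:
P(X ≤ 7) = F(7) = 0.838100

(d) Range probability:
P(3 ≤ X ≤ 7) = P(X ≤ 7) - P(X ≤ 2)
                   = F(7) - F(2)
                   = 0.838100 - 0.104393
                   = 0.733707

This means approximately 73.4% of outcomes fall in the interval [3, 7].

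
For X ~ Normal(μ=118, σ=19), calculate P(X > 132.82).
0.217695

We have X ~ Normal(μ=118, σ=19).

P(X > 132.82) = 1 - P(X ≤ 132.82)
                = 1 - F(132.82)
                = 1 - 0.782305
                = 0.217695

So there's approximately a 21.8% chance that X exceeds 132.82.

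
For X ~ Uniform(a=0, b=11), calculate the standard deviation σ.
3.1754

We have X ~ Uniform(a=0, b=11).

For a Uniform distribution with a=0, b=11:
σ = √Var(X) = 3.1754

The standard deviation is the square root of the variance.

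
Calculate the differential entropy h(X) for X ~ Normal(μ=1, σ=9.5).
3.6702 nats

We have X ~ Normal(μ=1, σ=9.5).

The differential entropy measures the uncertainty or information content of the distribution.

For a Normal distribution with μ=1, σ=9.5:
h(X) = 3.6702 nats

(In bits, this would be 5.2950 bits.)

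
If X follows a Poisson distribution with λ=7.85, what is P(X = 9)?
0.121577

We have X ~ Poisson(λ=7.85).

For a Poisson distribution, the PMF gives us the probability of each outcome.

Using the PMF formula:
P(X = 9) = 0.121577

Rounded to 4 decimal places: 0.1216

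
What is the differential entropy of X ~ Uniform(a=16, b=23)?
1.9459 nats

We have X ~ Uniform(a=16, b=23).

The differential entropy measures the uncertainty or information content of the distribution.

For a Uniform distribution with a=16, b=23:
h(X) = 1.9459 nats

(In bits, this would be 2.8074 bits.)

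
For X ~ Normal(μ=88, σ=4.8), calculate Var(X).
23.0400

We have X ~ Normal(μ=88, σ=4.8).

For a Normal distribution with μ=88, σ=4.8:
Var(X) = 23.0400

The variance measures the spread of the distribution around the mean.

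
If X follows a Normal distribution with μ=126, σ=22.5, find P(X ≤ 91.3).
0.061510

We have X ~ Normal(μ=126, σ=22.5).

The CDF gives us P(X ≤ k).

Using the CDF:
P(X ≤ 91.3) = 0.061510

This means there's approximately a 6.2% chance that X is at most 91.3.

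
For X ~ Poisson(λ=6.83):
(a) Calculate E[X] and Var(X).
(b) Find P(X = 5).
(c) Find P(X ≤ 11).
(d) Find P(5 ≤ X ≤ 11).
(a) E[X] = 6.8300, Var(X) = 6.8300
(b) P(X = 5) = 0.133872
(c) P(X ≤ 11) = 0.953960
(d) P(5 ≤ X ≤ 11) = 0.764888

We have X ~ Poisson(λ=6.83).

(a) Moments:
E[X] = 6.8300
Var(X) = 6.8300
σ = √Var(X) = 2.6134

(b) Point probability using PMF:
P(X = 5) = 0.133872

(c) Cumulative probability using CDF:
P(X ≤ 11) = F(11) = 0.953960

(d) Range probability:
P(5 ≤ X ≤ 11) = P(X ≤ 11) - P(X ≤ 4)
                   = F(11) - F(4)
                   = 0.953960 - 0.189072
                   = 0.764888

This means approximately 76.5% of outcomes fall in the interval [5, 11].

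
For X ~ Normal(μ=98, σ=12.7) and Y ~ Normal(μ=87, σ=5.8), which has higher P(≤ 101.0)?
Y has higher probability (P(Y ≤ 101.0) = 0.9921 > P(X ≤ 101.0) = 0.5934)

Compute P(≤ 101.0) for each distribution:

X ~ Normal(μ=98, σ=12.7):
P(X ≤ 101.0) = 0.5934

Y ~ Normal(μ=87, σ=5.8):
P(Y ≤ 101.0) = 0.9921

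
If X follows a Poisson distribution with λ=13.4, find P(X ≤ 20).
0.967133

We have X ~ Poisson(λ=13.4).

The CDF gives us P(X ≤ k).

Using the CDF:
P(X ≤ 20) = 0.967133

This means there's approximately a 96.7% chance that X is at most 20.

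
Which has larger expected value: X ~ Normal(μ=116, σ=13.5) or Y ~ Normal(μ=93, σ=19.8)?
X has larger mean (116.0000 > 93.0000)

Compute the expected value for each distribution:

X ~ Normal(μ=116, σ=13.5):
E[X] = 116.0000

Y ~ Normal(μ=93, σ=19.8):
E[Y] = 93.0000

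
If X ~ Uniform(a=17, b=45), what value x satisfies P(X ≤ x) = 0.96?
43.8800

We have X ~ Uniform(a=17, b=45).

We want to find x such that P(X ≤ x) = 0.96.

This is the 96th percentile, which means 96% of values fall below this point.

Using the inverse CDF (quantile function):
x = F⁻¹(0.96) = 43.8800

Verification: P(X ≤ 43.8800) = 0.96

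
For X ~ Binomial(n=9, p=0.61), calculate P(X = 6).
0.256716

We have X ~ Binomial(n=9, p=0.61).

For a Binomial distribution, the PMF gives us the probability of each outcome.

Using the PMF formula:
P(X = 6) = 0.256716

Rounded to 4 decimal places: 0.2567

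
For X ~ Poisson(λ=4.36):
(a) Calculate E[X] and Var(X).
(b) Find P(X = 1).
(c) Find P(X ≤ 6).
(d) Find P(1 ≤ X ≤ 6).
(a) E[X] = 4.3600, Var(X) = 4.3600
(b) P(X = 1) = 0.055714
(c) P(X ≤ 6) = 0.848558
(d) P(1 ≤ X ≤ 6) = 0.835780

We have X ~ Poisson(λ=4.36).

(a) Moments:
E[X] = 4.3600
Var(X) = 4.3600
σ = √Var(X) = 2.0881

(b) Point probability using PMF:
P(X = 1) = 0.055714

(c) Cumulative probability using CDF:
P(X ≤ 6) = F(6) = 0.848558

(d) Range probability:
P(1 ≤ X ≤ 6) = P(X ≤ 6) - P(X ≤ 0)
                   = F(6) - F(0)
                   = 0.848558 - 0.012778
                   = 0.835780

This means approximately 83.6% of outcomes fall in the interval [1, 6].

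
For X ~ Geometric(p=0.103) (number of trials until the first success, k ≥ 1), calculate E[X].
9.7087

We have X ~ Geometric(p=0.103) (number of trials until the first success, k ≥ 1).

For a Geometric distribution with p=0.103 (number of trials until the first success, k ≥ 1):
E[X] = 9.7087

This is the expected (average) value of X.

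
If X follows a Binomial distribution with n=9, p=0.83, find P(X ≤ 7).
0.468459

We have X ~ Binomial(n=9, p=0.83).

The CDF gives us P(X ≤ k).

Using the CDF:
P(X ≤ 7) = 0.468459

This means there's approximately a 46.8% chance that X is at most 7.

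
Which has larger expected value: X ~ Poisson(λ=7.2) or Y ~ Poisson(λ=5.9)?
X has larger mean (7.2000 > 5.9000)

Compute the expected value for each distribution:

X ~ Poisson(λ=7.2):
E[X] = 7.2000

Y ~ Poisson(λ=5.9):
E[Y] = 5.9000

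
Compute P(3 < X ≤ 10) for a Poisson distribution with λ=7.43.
0.806250

We have X ~ Poisson(λ=7.43).

To find P(3 < X ≤ 10), we use:
P(3 < X ≤ 10) = P(X ≤ 10) - P(X ≤ 3)
                 = F(10) - F(3)
                 = 0.868176 - 0.061926
                 = 0.806250

So there's approximately a 80.6% chance that X falls in this range.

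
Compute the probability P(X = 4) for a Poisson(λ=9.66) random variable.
0.023143

We have X ~ Poisson(λ=9.66).

For a Poisson distribution, the PMF gives us the probability of each outcome.

Using the PMF formula:
P(X = 4) = 0.023143

Rounded to 4 decimal places: 0.0231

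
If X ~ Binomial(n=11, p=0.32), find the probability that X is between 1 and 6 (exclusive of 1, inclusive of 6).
0.880284

We have X ~ Binomial(n=11, p=0.32).

To find P(1 < X ≤ 6), we use:
P(1 < X ≤ 6) = P(X ≤ 6) - P(X ≤ 1)
                 = F(6) - F(1)
                 = 0.969069 - 0.088785
                 = 0.880284

So there's approximately a 88.0% chance that X falls in this range.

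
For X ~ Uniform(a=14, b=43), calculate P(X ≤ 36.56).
0.777931

We have X ~ Uniform(a=14, b=43).

The CDF gives us P(X ≤ k).

Using the CDF:
P(X ≤ 36.56) = 0.777931

This means there's approximately a 77.8% chance that X is at most 36.56.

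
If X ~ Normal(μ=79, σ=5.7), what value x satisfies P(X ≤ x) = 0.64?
81.0432

We have X ~ Normal(μ=79, σ=5.7).

We want to find x such that P(X ≤ x) = 0.64.

This is the 64th percentile, which means 64% of values fall below this point.

Using the inverse CDF (quantile function):
x = F⁻¹(0.64) = 81.0432

Verification: P(X ≤ 81.0432) = 0.64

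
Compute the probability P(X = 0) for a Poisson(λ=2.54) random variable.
0.078866

We have X ~ Poisson(λ=2.54).

For a Poisson distribution, the PMF gives us the probability of each outcome.

Using the PMF formula:
P(X = 0) = 0.078866

Rounded to 4 decimal places: 0.0789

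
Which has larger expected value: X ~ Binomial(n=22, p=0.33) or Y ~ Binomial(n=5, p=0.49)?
X has larger mean (7.2600 > 2.4500)

Compute the expected value for each distribution:

X ~ Binomial(n=22, p=0.33):
E[X] = 7.2600

Y ~ Binomial(n=5, p=0.49):
E[Y] = 2.4500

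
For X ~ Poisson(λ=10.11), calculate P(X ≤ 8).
0.320571

We have X ~ Poisson(λ=10.11).

The CDF gives us P(X ≤ k).

Using the CDF:
P(X ≤ 8) = 0.320571

This means there's approximately a 32.1% chance that X is at most 8.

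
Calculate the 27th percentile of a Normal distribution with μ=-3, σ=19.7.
-15.0724

We have X ~ Normal(μ=-3, σ=19.7).

We want to find x such that P(X ≤ x) = 0.27.

This is the 27th percentile, which means 27% of values fall below this point.

Using the inverse CDF (quantile function):
x = F⁻¹(0.27) = -15.0724

Verification: P(X ≤ -15.0724) = 0.27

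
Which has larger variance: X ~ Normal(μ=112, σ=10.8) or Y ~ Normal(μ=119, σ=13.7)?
Y has larger variance (187.6900 > 116.6400)

Compute the variance for each distribution:

X ~ Normal(μ=112, σ=10.8):
Var(X) = 116.6400

Y ~ Normal(μ=119, σ=13.7):
Var(Y) = 187.6900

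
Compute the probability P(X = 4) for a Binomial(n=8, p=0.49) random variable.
0.273000

We have X ~ Binomial(n=8, p=0.49).

For a Binomial distribution, the PMF gives us the probability of each outcome.

Using the PMF formula:
P(X = 4) = 0.273000

Rounded to 4 decimal places: 0.2730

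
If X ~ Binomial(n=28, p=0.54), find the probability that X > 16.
0.302128

We have X ~ Binomial(n=28, p=0.54).

P(X > 16) = 1 - P(X ≤ 16)
                = 1 - F(16)
                = 1 - 0.697872
                = 0.302128

So there's approximately a 30.2% chance that X exceeds 16.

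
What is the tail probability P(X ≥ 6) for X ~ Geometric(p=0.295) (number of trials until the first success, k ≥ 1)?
0.174159

We have X ~ Geometric(p=0.295) (number of trials until the first success, k ≥ 1).

For discrete distributions, P(X ≥ 6) = 1 - P(X ≤ 5).

P(X ≤ 5) = 0.825841
P(X ≥ 6) = 1 - 0.825841 = 0.174159

So there's approximately a 17.4% chance that X is at least 6.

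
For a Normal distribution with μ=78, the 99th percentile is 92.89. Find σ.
σ = 6.4006

For X ~ Normal(μ, σ), the p-th percentile satisfies x = μ + z_p × σ,
where z_p = Φ⁻¹(p) is the standard normal quantile.

Step 1: z_{0.99} = Φ⁻¹(0.99) = 2.3263

Step 2: Solve for σ:
92.89 = 78 + 2.3263 × σ
σ = (92.89 - 78) / 2.3263
σ = 14.89 / 2.3263
σ = 6.4006

Verification: μ + z × σ = 78 + 2.3263 × 6.4006 = 92.89 ✓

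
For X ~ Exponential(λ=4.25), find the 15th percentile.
0.0382

We have X ~ Exponential(λ=4.25).

We want to find x such that P(X ≤ x) = 0.15.

This is the 15th percentile, which means 15% of values fall below this point.

Using the inverse CDF (quantile function):
x = F⁻¹(0.15) = 0.0382

Verification: P(X ≤ 0.0382) = 0.15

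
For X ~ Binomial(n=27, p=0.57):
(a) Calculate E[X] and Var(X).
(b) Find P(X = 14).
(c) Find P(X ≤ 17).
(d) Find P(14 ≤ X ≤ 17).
(a) E[X] = 15.3900, Var(X) = 6.6177
(b) P(X = 14) = 0.131714
(c) P(X ≤ 17) = 0.792801
(d) P(14 ≤ X ≤ 17) = 0.562505

We have X ~ Binomial(n=27, p=0.57).

(a) Moments:
E[X] = 15.3900
Var(X) = 6.6177
σ = √Var(X) = 2.5725

(b) Point probability using PMF:
P(X = 14) = 0.131714

(c) Cumulative probability using CDF:
P(X ≤ 17) = F(17) = 0.792801

(d) Range probability:
P(14 ≤ X ≤ 17) = P(X ≤ 17) - P(X ≤ 13)
                   = F(17) - F(13)
                   = 0.792801 - 0.230295
                   = 0.562505

This means approximately 56.3% of outcomes fall in the interval [14, 17].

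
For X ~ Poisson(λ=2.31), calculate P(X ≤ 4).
0.915076

We have X ~ Poisson(λ=2.31).

The CDF gives us P(X ≤ k).

Using the CDF:
P(X ≤ 4) = 0.915076

This means there's approximately a 91.5% chance that X is at most 4.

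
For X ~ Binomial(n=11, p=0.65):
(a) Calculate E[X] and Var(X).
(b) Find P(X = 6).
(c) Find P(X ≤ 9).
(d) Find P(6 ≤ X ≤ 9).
(a) E[X] = 7.1500, Var(X) = 2.5025
(b) P(X = 6) = 0.183005
(c) P(X ≤ 9) = 0.939418
(d) P(6 ≤ X ≤ 9) = 0.790734

We have X ~ Binomial(n=11, p=0.65).

(a) Moments:
E[X] = 7.1500
Var(X) = 2.5025
σ = √Var(X) = 1.5819

(b) Point probability using PMF:
P(X = 6) = 0.183005

(c) Cumulative probability using CDF:
P(X ≤ 9) = F(9) = 0.939418

(d) Range probability:
P(6 ≤ X ≤ 9) = P(X ≤ 9) - P(X ≤ 5)
                   = F(9) - F(5)
                   = 0.939418 - 0.148684
                   = 0.790734

This means approximately 79.1% of outcomes fall in the interval [6, 9].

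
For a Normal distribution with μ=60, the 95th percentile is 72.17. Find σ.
σ = 7.3988

For X ~ Normal(μ, σ), the p-th percentile satisfies x = μ + z_p × σ,
where z_p = Φ⁻¹(p) is the standard normal quantile.

Step 1: z_{0.95} = Φ⁻¹(0.95) = 1.6449

Step 2: Solve for σ:
72.17 = 60 + 1.6449 × σ
σ = (72.17 - 60) / 1.6449
σ = 12.17 / 1.6449
σ = 7.3988

Verification: μ + z × σ = 60 + 1.6449 × 7.3988 = 72.17 ✓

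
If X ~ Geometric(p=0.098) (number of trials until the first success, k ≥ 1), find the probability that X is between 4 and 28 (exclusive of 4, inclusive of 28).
0.606261

We have X ~ Geometric(p=0.098) (number of trials until the first success, k ≥ 1).

To find P(4 < X ≤ 28), we use:
P(4 < X ≤ 28) = P(X ≤ 28) - P(X ≤ 4)
                 = F(28) - F(4)
                 = 0.944309 - 0.338049
                 = 0.606261

So there's approximately a 60.6% chance that X falls in this range.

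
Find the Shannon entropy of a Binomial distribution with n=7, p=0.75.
1.5241 nats

We have X ~ Binomial(n=7, p=0.75).

The Shannon entropy measures the uncertainty or information content of the distribution.

For a Binomial distribution with n=7, p=0.75:
H(X) = 1.5241 nats

(In bits, this would be 2.1989 bits.)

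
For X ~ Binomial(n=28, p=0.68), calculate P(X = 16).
0.073304

We have X ~ Binomial(n=28, p=0.68).

For a Binomial distribution, the PMF gives us the probability of each outcome.

Using the PMF formula:
P(X = 16) = 0.073304

Rounded to 4 decimal places: 0.0733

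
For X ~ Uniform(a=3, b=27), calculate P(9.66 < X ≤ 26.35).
0.695417

We have X ~ Uniform(a=3, b=27).

To find P(9.66 < X ≤ 26.35), we use:
P(9.66 < X ≤ 26.35) = P(X ≤ 26.35) - P(X ≤ 9.66)
                 = F(26.35) - F(9.66)
                 = 0.972917 - 0.277500
                 = 0.695417

So there's approximately a 69.5% chance that X falls in this range.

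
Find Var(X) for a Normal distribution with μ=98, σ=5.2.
27.0400

We have X ~ Normal(μ=98, σ=5.2).

For a Normal distribution with μ=98, σ=5.2:
Var(X) = 27.0400

The variance measures the spread of the distribution around the mean.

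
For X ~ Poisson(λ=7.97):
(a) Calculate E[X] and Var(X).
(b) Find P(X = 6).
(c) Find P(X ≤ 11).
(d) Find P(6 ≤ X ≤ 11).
(a) E[X] = 7.9700, Var(X) = 7.9700
(b) P(X = 6) = 0.123052
(c) P(X ≤ 11) = 0.890230
(d) P(6 ≤ X ≤ 11) = 0.696230

We have X ~ Poisson(λ=7.97).

(a) Moments:
E[X] = 7.9700
Var(X) = 7.9700
σ = √Var(X) = 2.8231

(b) Point probability using PMF:
P(X = 6) = 0.123052

(c) Cumulative probability using CDF:
P(X ≤ 11) = F(11) = 0.890230

(d) Range probability:
P(6 ≤ X ≤ 11) = P(X ≤ 11) - P(X ≤ 5)
                   = F(11) - F(5)
                   = 0.890230 - 0.194000
                   = 0.696230

This means approximately 69.6% of outcomes fall in the interval [6, 11].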